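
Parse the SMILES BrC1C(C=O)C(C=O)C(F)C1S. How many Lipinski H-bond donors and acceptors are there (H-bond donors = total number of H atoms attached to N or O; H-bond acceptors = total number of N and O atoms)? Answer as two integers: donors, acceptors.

Donors: find every N or O and count the H atoms it carries.
  atom 5 (O): bond orders sum to 2 → 0 H
  atom 8 (O): bond orders sum to 2 → 0 H
Lipinski HBD = 0.
Acceptors: N atoms = 0, O atoms = 2 → HBA = 2.

0, 2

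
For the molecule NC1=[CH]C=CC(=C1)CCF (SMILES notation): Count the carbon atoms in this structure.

8

Count every carbon token in the SMILES (each C, including those in ring-closure positions and inside branches).
Carbon count: 8.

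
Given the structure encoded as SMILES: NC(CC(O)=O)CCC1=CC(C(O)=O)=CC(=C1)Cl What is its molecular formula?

Walk through each heavy atom and fill implicit hydrogens from standard valence (C 4, N 3, O 2, S 2, halogen 1):
  atom 1: N, bond orders sum to 1 (valence 3) → 2 H
  atom 2: C, bond orders sum to 3 (valence 4) → 1 H
  atom 3: C, bond orders sum to 2 (valence 4) → 2 H
  atom 4: C, bond orders sum to 4 (valence 4) → 0 H
  atom 5: O, bond orders sum to 1 (valence 2) → 1 H
  atom 6: O, bond orders sum to 2 (valence 2) → 0 H
  atom 7: C, bond orders sum to 2 (valence 4) → 2 H
  atom 8: C, bond orders sum to 2 (valence 4) → 2 H
  atom 9: C, bond orders sum to 4 (valence 4) → 0 H
  atom 10: C, bond orders sum to 3 (valence 4) → 1 H
  atom 11: C, bond orders sum to 4 (valence 4) → 0 H
  atom 12: C, bond orders sum to 4 (valence 4) → 0 H
  atom 13: O, bond orders sum to 1 (valence 2) → 1 H
  atom 14: O, bond orders sum to 2 (valence 2) → 0 H
  atom 15: C, bond orders sum to 3 (valence 4) → 1 H
  atom 16: C, bond orders sum to 4 (valence 4) → 0 H
  atom 17: C, bond orders sum to 3 (valence 4) → 1 H
  atom 18: Cl (halogen, monovalent) → 0 H
Totals → C:12, H:14, Cl:1, N:1, O:4.
In Hill order: C12H14ClNO4.

C12H14ClNO4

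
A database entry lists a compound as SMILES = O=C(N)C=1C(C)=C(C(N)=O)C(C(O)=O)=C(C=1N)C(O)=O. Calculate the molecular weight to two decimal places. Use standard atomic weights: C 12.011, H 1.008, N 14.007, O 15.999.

281.22 g/mol

First, the molecular formula is C11H11N3O6 (counting implicit H from valence).
  C: 11 × 12.011 = 132.121
  H: 11 × 1.008 = 11.088
  N: 3 × 14.007 = 42.021
  O: 6 × 15.999 = 95.994
Sum: 11×12.011 + 11×1.008 + 3×14.007 + 6×15.999 = 281.224 → 281.22 g/mol.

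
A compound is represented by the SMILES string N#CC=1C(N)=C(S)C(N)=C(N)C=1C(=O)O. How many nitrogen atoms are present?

4

Scan the SMILES for N atoms (remember two-letter symbols like Cl and Br are single atoms).
Nitrogen count: 4.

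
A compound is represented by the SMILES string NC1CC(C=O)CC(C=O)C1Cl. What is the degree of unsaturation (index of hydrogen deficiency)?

3

Degree of unsaturation = (number of rings) + (number of π bonds).
Ring closures in the SMILES: 1.
π bonds: 2 double bonds (each 1 DoU) → 2 DoU from unsaturation.
Total DoU = 1 + 2 = 3.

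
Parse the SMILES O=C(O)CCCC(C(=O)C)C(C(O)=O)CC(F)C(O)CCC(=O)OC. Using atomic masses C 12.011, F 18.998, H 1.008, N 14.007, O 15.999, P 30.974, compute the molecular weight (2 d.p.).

364.37 g/mol

First, the molecular formula is C16H25FO8 (counting implicit H from valence).
  C: 16 × 12.011 = 192.176
  F: 1 × 18.998 = 18.998
  H: 25 × 1.008 = 25.200
  O: 8 × 15.999 = 127.992
Sum: 16×12.011 + 1×18.998 + 25×1.008 + 8×15.999 = 364.366 → 364.37 g/mol.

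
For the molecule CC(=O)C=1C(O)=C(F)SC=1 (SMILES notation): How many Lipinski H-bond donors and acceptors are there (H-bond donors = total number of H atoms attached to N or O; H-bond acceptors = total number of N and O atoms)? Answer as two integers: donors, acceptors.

1, 2

Donors: find every N or O and count the H atoms it carries.
  atom 3 (O): bond orders sum to 2 → 0 H
  atom 6 (O): bond orders sum to 1 → 1 H
Lipinski HBD = 1.
Acceptors: N atoms = 0, O atoms = 2 → HBA = 2.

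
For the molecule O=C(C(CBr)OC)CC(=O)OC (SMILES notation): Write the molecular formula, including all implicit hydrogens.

C7H11BrO4

Walk through each heavy atom and fill implicit hydrogens from standard valence (C 4, N 3, O 2, S 2, halogen 1):
  atom 1: O, bond orders sum to 2 (valence 2) → 0 H
  atom 2: C, bond orders sum to 4 (valence 4) → 0 H
  atom 3: C, bond orders sum to 3 (valence 4) → 1 H
  atom 4: C, bond orders sum to 2 (valence 4) → 2 H
  atom 5: Br (halogen, monovalent) → 0 H
  atom 6: O, bond orders sum to 2 (valence 2) → 0 H
  atom 7: C, bond orders sum to 1 (valence 4) → 3 H
  atom 8: C, bond orders sum to 2 (valence 4) → 2 H
  atom 9: C, bond orders sum to 4 (valence 4) → 0 H
  atom 10: O, bond orders sum to 2 (valence 2) → 0 H
  atom 11: O, bond orders sum to 2 (valence 2) → 0 H
  atom 12: C, bond orders sum to 1 (valence 4) → 3 H
Totals → C:7, H:11, Br:1, O:4.
In Hill order: C7H11BrO4.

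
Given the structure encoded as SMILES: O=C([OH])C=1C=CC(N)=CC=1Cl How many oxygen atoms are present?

2

Scan the SMILES for O atoms (remember two-letter symbols like Cl and Br are single atoms).
Oxygen count: 2.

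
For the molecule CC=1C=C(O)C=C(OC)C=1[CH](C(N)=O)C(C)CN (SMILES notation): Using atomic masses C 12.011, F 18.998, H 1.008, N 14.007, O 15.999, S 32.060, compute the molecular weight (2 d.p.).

252.31 g/mol

First, the molecular formula is C13H20N2O3 (counting implicit H from valence).
  C: 13 × 12.011 = 156.143
  H: 20 × 1.008 = 20.160
  N: 2 × 14.007 = 28.014
  O: 3 × 15.999 = 47.997
Sum: 13×12.011 + 20×1.008 + 2×14.007 + 3×15.999 = 252.314 → 252.31 g/mol.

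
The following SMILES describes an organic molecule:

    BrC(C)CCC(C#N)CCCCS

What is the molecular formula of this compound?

C10H18BrNS

Walk through each heavy atom and fill implicit hydrogens from standard valence (C 4, N 3, O 2, S 2, halogen 1):
  atom 1: Br (halogen, monovalent) → 0 H
  atom 2: C, bond orders sum to 3 (valence 4) → 1 H
  atom 3: C, bond orders sum to 1 (valence 4) → 3 H
  atom 4: C, bond orders sum to 2 (valence 4) → 2 H
  atom 5: C, bond orders sum to 2 (valence 4) → 2 H
  atom 6: C, bond orders sum to 3 (valence 4) → 1 H
  atom 7: C, bond orders sum to 4 (valence 4) → 0 H
  atom 8: N, bond orders sum to 3 (valence 3) → 0 H
  atom 9: C, bond orders sum to 2 (valence 4) → 2 H
  atom 10: C, bond orders sum to 2 (valence 4) → 2 H
  atom 11: C, bond orders sum to 2 (valence 4) → 2 H
  atom 12: C, bond orders sum to 2 (valence 4) → 2 H
  atom 13: S, bond orders sum to 1 (valence 2) → 1 H
Totals → C:10, H:18, Br:1, N:1, S:1.
In Hill order: C10H18BrNS.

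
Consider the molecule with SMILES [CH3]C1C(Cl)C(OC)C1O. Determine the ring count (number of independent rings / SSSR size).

In SMILES, each pair of matching ring-closure digits denotes one ring-closing bond; the number of such bonds equals the number of independent rings.
Ring-closure bonds here: 1.

1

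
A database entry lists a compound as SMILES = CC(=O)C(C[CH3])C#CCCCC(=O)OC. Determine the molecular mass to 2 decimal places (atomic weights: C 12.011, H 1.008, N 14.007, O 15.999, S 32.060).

First, the molecular formula is C12H18O3 (counting implicit H from valence).
  C: 12 × 12.011 = 144.132
  H: 18 × 1.008 = 18.144
  O: 3 × 15.999 = 47.997
Sum: 12×12.011 + 18×1.008 + 3×15.999 = 210.273 → 210.27 g/mol.

210.27 g/mol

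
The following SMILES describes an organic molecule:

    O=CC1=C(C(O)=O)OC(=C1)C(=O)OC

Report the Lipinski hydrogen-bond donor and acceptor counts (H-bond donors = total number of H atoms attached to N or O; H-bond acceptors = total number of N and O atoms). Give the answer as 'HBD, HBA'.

1, 6

Donors: find every N or O and count the H atoms it carries.
  atom 1 (O): bond orders sum to 2 → 0 H
  atom 6 (O): bond orders sum to 1 → 1 H
  atom 7 (O): bond orders sum to 2 → 0 H
  atom 8 (O): bond orders sum to 2 → 0 H
  atom 12 (O): bond orders sum to 2 → 0 H
  atom 13 (O): bond orders sum to 2 → 0 H
Lipinski HBD = 1.
Acceptors: N atoms = 0, O atoms = 6 → HBA = 6.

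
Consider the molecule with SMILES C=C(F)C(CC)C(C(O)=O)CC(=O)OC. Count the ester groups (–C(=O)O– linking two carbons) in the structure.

1

The ester motif appears at heavy-atom position 12 in the SMILES.
Other groups present: 1 alkene, 1 carboxylic acid.
Ester count: 1.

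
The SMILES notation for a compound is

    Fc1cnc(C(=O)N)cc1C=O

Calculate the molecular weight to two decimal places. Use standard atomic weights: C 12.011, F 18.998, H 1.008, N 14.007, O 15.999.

First, the molecular formula is C7H5FN2O2 (counting implicit H from valence).
  C: 7 × 12.011 = 84.077
  F: 1 × 18.998 = 18.998
  H: 5 × 1.008 = 5.040
  N: 2 × 14.007 = 28.014
  O: 2 × 15.999 = 31.998
Sum: 7×12.011 + 1×18.998 + 5×1.008 + 2×14.007 + 2×15.999 = 168.127 → 168.13 g/mol.

168.13 g/mol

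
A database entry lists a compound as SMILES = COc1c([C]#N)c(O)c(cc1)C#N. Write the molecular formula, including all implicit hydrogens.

Walk through each heavy atom and fill implicit hydrogens from standard valence (C 4, N 3, O 2, S 2, halogen 1); for lowercase aromatic atoms, an aromatic c carries 1 H when it has two neighbours and 0 H with three, and aromatic n carries 0 H:
  atom 1: C, bond orders sum to 1 (valence 4) → 3 H
  atom 2: O, bond orders sum to 2 (valence 2) → 0 H
  atom 3: aromatic c, 3 neighbours → 0 H
  atom 4: aromatic c, 3 neighbours → 0 H
  atom 5: C with explicit H count 0
  atom 6: N, bond orders sum to 3 (valence 3) → 0 H
  atom 7: aromatic c, 3 neighbours → 0 H
  atom 8: O, bond orders sum to 1 (valence 2) → 1 H
  atom 9: aromatic c, 3 neighbours → 0 H
  atom 10: aromatic c, 2 neighbours → 1 H
  atom 11: aromatic c, 2 neighbours → 1 H
  atom 12: C, bond orders sum to 4 (valence 4) → 0 H
  atom 13: N, bond orders sum to 3 (valence 3) → 0 H
Totals → C:9, H:6, N:2, O:2.

C9H6N2O2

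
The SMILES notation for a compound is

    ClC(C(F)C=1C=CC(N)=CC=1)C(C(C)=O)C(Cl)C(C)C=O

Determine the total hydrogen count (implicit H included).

Walk through each heavy atom and fill implicit hydrogens from standard valence (C 4, N 3, O 2, S 2, halogen 1):
  atom 1: Cl (halogen, monovalent) → 0 H
  atom 2: C, bond orders sum to 3 (valence 4) → 1 H
  atom 3: C, bond orders sum to 3 (valence 4) → 1 H
  atom 4: F (halogen, monovalent) → 0 H
  atom 5: C, bond orders sum to 4 (valence 4) → 0 H
  atom 6: C, bond orders sum to 3 (valence 4) → 1 H
  atom 7: C, bond orders sum to 3 (valence 4) → 1 H
  atom 8: C, bond orders sum to 4 (valence 4) → 0 H
  atom 9: N, bond orders sum to 1 (valence 3) → 2 H
  atom 10: C, bond orders sum to 3 (valence 4) → 1 H
  atom 11: C, bond orders sum to 3 (valence 4) → 1 H
  atom 12: C, bond orders sum to 3 (valence 4) → 1 H
  atom 13: C, bond orders sum to 4 (valence 4) → 0 H
  atom 14: C, bond orders sum to 1 (valence 4) → 3 H
  atom 15: O, bond orders sum to 2 (valence 2) → 0 H
  atom 16: C, bond orders sum to 3 (valence 4) → 1 H
  atom 17: Cl (halogen, monovalent) → 0 H
  atom 18: C, bond orders sum to 3 (valence 4) → 1 H
  atom 19: C, bond orders sum to 1 (valence 4) → 3 H
  atom 20: C, bond orders sum to 3 (valence 4) → 1 H
  atom 21: O, bond orders sum to 2 (valence 2) → 0 H
Total hydrogens: 18.

18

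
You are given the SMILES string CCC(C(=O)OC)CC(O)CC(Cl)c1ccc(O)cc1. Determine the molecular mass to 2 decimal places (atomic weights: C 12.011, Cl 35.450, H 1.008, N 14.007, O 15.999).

300.78 g/mol

First, the molecular formula is C15H21ClO4 (counting implicit H from valence).
  C: 15 × 12.011 = 180.165
  Cl: 1 × 35.450 = 35.450
  H: 21 × 1.008 = 21.168
  O: 4 × 15.999 = 63.996
Sum: 15×12.011 + 1×35.450 + 21×1.008 + 4×15.999 = 300.779 → 300.78 g/mol.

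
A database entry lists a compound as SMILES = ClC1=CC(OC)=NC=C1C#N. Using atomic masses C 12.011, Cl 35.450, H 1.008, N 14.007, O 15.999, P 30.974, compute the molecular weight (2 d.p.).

168.58 g/mol

First, the molecular formula is C7H5ClN2O (counting implicit H from valence).
  C: 7 × 12.011 = 84.077
  Cl: 1 × 35.450 = 35.450
  H: 5 × 1.008 = 5.040
  N: 2 × 14.007 = 28.014
  O: 1 × 15.999 = 15.999
Sum: 7×12.011 + 1×35.450 + 5×1.008 + 2×14.007 + 1×15.999 = 168.580 → 168.58 g/mol.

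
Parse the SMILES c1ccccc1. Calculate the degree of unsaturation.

Molecular formula: C6H6.
DoU = (2C + 2 + N − H − X) / 2, where X is the halogen count and O/S are ignored.
    = (2·6 + 2 + 0 − 6 − 0) / 2 = 8 / 2 = 4.

4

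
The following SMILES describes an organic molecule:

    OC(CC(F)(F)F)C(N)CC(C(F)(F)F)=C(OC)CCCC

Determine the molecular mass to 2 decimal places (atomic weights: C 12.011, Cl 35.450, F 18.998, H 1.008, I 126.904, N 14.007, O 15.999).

337.30 g/mol

First, the molecular formula is C13H21F6NO2 (counting implicit H from valence).
  C: 13 × 12.011 = 156.143
  F: 6 × 18.998 = 113.988
  H: 21 × 1.008 = 21.168
  N: 1 × 14.007 = 14.007
  O: 2 × 15.999 = 31.998
Sum: 13×12.011 + 6×18.998 + 21×1.008 + 1×14.007 + 2×15.999 = 337.304 → 337.30 g/mol.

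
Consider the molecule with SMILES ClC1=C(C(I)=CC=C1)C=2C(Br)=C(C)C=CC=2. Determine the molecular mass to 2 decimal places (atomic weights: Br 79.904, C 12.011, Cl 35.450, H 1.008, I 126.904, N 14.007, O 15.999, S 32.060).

First, the molecular formula is C13H9BrClI (counting implicit H from valence).
  Br: 1 × 79.904 = 79.904
  C: 13 × 12.011 = 156.143
  Cl: 1 × 35.450 = 35.450
  H: 9 × 1.008 = 9.072
  I: 1 × 126.904 = 126.904
Sum: 1×79.904 + 13×12.011 + 1×35.450 + 9×1.008 + 1×126.904 = 407.473 → 407.47 g/mol.

407.47 g/mol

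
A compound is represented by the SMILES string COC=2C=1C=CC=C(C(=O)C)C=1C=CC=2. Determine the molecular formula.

Walk through each heavy atom and fill implicit hydrogens from standard valence (C 4, N 3, O 2, S 2, halogen 1):
  atom 1: C, bond orders sum to 1 (valence 4) → 3 H
  atom 2: O, bond orders sum to 2 (valence 2) → 0 H
  atom 3: C, bond orders sum to 4 (valence 4) → 0 H
  atom 4: C, bond orders sum to 4 (valence 4) → 0 H
  atom 5: C, bond orders sum to 3 (valence 4) → 1 H
  atom 6: C, bond orders sum to 3 (valence 4) → 1 H
  atom 7: C, bond orders sum to 3 (valence 4) → 1 H
  atom 8: C, bond orders sum to 4 (valence 4) → 0 H
  atom 9: C, bond orders sum to 4 (valence 4) → 0 H
  atom 10: O, bond orders sum to 2 (valence 2) → 0 H
  atom 11: C, bond orders sum to 1 (valence 4) → 3 H
  atom 12: C, bond orders sum to 4 (valence 4) → 0 H
  atom 13: C, bond orders sum to 3 (valence 4) → 1 H
  atom 14: C, bond orders sum to 3 (valence 4) → 1 H
  atom 15: C, bond orders sum to 3 (valence 4) → 1 H
Totals → C:13, H:12, O:2.

C13H12O2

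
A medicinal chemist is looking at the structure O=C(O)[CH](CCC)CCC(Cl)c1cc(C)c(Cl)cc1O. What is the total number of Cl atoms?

2

Scan the SMILES for Cl atoms (remember two-letter symbols like Cl and Br are single atoms).
Chlorine count: 2.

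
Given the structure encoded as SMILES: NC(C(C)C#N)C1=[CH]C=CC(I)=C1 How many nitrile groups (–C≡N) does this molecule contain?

1

The nitrile motif appears at heavy-atom position 5 in the SMILES.
Other groups present: 1 primary amine.
Nitrile count: 1.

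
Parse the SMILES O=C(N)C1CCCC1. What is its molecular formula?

Walk through each heavy atom and fill implicit hydrogens from standard valence (C 4, N 3, O 2, S 2, halogen 1):
  atom 1: O, bond orders sum to 2 (valence 2) → 0 H
  atom 2: C, bond orders sum to 4 (valence 4) → 0 H
  atom 3: N, bond orders sum to 1 (valence 3) → 2 H
  atom 4: C, bond orders sum to 3 (valence 4) → 1 H
  atom 5: C, bond orders sum to 2 (valence 4) → 2 H
  atom 6: C, bond orders sum to 2 (valence 4) → 2 H
  atom 7: C, bond orders sum to 2 (valence 4) → 2 H
  atom 8: C, bond orders sum to 2 (valence 4) → 2 H
Totals → C:6, H:11, N:1, O:1.

C6H11NO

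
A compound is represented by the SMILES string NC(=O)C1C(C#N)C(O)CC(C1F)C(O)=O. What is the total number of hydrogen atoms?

Walk through each heavy atom and fill implicit hydrogens from standard valence (C 4, N 3, O 2, S 2, halogen 1):
  atom 1: N, bond orders sum to 1 (valence 3) → 2 H
  atom 2: C, bond orders sum to 4 (valence 4) → 0 H
  atom 3: O, bond orders sum to 2 (valence 2) → 0 H
  atom 4: C, bond orders sum to 3 (valence 4) → 1 H
  atom 5: C, bond orders sum to 3 (valence 4) → 1 H
  atom 6: C, bond orders sum to 4 (valence 4) → 0 H
  atom 7: N, bond orders sum to 3 (valence 3) → 0 H
  atom 8: C, bond orders sum to 3 (valence 4) → 1 H
  atom 9: O, bond orders sum to 1 (valence 2) → 1 H
  atom 10: C, bond orders sum to 2 (valence 4) → 2 H
  atom 11: C, bond orders sum to 3 (valence 4) → 1 H
  atom 12: C, bond orders sum to 3 (valence 4) → 1 H
  atom 13: F (halogen, monovalent) → 0 H
  atom 14: C, bond orders sum to 4 (valence 4) → 0 H
  atom 15: O, bond orders sum to 1 (valence 2) → 1 H
  atom 16: O, bond orders sum to 2 (valence 2) → 0 H
Total hydrogens: 11.

11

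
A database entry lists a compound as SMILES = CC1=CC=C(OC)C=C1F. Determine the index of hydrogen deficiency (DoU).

Molecular formula: C8H9FO.
DoU = (2C + 2 + N − H − X) / 2, where X is the halogen count and O/S are ignored.
    = (2·8 + 2 + 0 − 9 − 1) / 2 = 8 / 2 = 4.

4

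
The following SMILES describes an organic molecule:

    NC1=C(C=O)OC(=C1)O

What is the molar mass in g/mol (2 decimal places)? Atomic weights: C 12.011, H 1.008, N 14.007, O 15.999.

First, the molecular formula is C5H5NO3 (counting implicit H from valence).
  C: 5 × 12.011 = 60.055
  H: 5 × 1.008 = 5.040
  N: 1 × 14.007 = 14.007
  O: 3 × 15.999 = 47.997
Sum: 5×12.011 + 5×1.008 + 1×14.007 + 3×15.999 = 127.099 → 127.10 g/mol.

127.10 g/mol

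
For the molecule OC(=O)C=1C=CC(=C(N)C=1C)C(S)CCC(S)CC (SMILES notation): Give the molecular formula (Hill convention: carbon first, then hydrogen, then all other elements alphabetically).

Walk through each heavy atom and fill implicit hydrogens from standard valence (C 4, N 3, O 2, S 2, halogen 1):
  atom 1: O, bond orders sum to 1 (valence 2) → 1 H
  atom 2: C, bond orders sum to 4 (valence 4) → 0 H
  atom 3: O, bond orders sum to 2 (valence 2) → 0 H
  atom 4: C, bond orders sum to 4 (valence 4) → 0 H
  atom 5: C, bond orders sum to 3 (valence 4) → 1 H
  atom 6: C, bond orders sum to 3 (valence 4) → 1 H
  atom 7: C, bond orders sum to 4 (valence 4) → 0 H
  atom 8: C, bond orders sum to 4 (valence 4) → 0 H
  atom 9: N, bond orders sum to 1 (valence 3) → 2 H
  atom 10: C, bond orders sum to 4 (valence 4) → 0 H
  atom 11: C, bond orders sum to 1 (valence 4) → 3 H
  atom 12: C, bond orders sum to 3 (valence 4) → 1 H
  atom 13: S, bond orders sum to 1 (valence 2) → 1 H
  atom 14: C, bond orders sum to 2 (valence 4) → 2 H
  atom 15: C, bond orders sum to 2 (valence 4) → 2 H
  atom 16: C, bond orders sum to 3 (valence 4) → 1 H
  atom 17: S, bond orders sum to 1 (valence 2) → 1 H
  atom 18: C, bond orders sum to 2 (valence 4) → 2 H
  atom 19: C, bond orders sum to 1 (valence 4) → 3 H
Totals → C:14, H:21, N:1, O:2, S:2.
In Hill order: C14H21NO2S2.

C14H21NO2S2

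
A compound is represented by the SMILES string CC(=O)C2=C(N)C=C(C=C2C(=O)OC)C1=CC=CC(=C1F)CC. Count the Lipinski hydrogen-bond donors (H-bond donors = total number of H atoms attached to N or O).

2

Donors: find every N or O and count the H atoms it carries.
  atom 3 (O): bond orders sum to 2 → 0 H
  atom 6 (N): bond orders sum to 1 → 2 H
  atom 12 (O): bond orders sum to 2 → 0 H
  atom 13 (O): bond orders sum to 2 → 0 H
Lipinski HBD = 2.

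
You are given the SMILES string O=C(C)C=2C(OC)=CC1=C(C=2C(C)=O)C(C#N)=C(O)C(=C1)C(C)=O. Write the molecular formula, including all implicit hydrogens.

Walk through each heavy atom and fill implicit hydrogens from standard valence (C 4, N 3, O 2, S 2, halogen 1):
  atom 1: O, bond orders sum to 2 (valence 2) → 0 H
  atom 2: C, bond orders sum to 4 (valence 4) → 0 H
  atom 3: C, bond orders sum to 1 (valence 4) → 3 H
  atom 4: C, bond orders sum to 4 (valence 4) → 0 H
  atom 5: C, bond orders sum to 4 (valence 4) → 0 H
  atom 6: O, bond orders sum to 2 (valence 2) → 0 H
  atom 7: C, bond orders sum to 1 (valence 4) → 3 H
  atom 8: C, bond orders sum to 3 (valence 4) → 1 H
  atom 9: C, bond orders sum to 4 (valence 4) → 0 H
  atom 10: C, bond orders sum to 4 (valence 4) → 0 H
  atom 11: C, bond orders sum to 4 (valence 4) → 0 H
  atom 12: C, bond orders sum to 4 (valence 4) → 0 H
  atom 13: C, bond orders sum to 1 (valence 4) → 3 H
  atom 14: O, bond orders sum to 2 (valence 2) → 0 H
  atom 15: C, bond orders sum to 4 (valence 4) → 0 H
  atom 16: C, bond orders sum to 4 (valence 4) → 0 H
  atom 17: N, bond orders sum to 3 (valence 3) → 0 H
  atom 18: C, bond orders sum to 4 (valence 4) → 0 H
  atom 19: O, bond orders sum to 1 (valence 2) → 1 H
  atom 20: C, bond orders sum to 4 (valence 4) → 0 H
  atom 21: C, bond orders sum to 3 (valence 4) → 1 H
  atom 22: C, bond orders sum to 4 (valence 4) → 0 H
  atom 23: C, bond orders sum to 1 (valence 4) → 3 H
  atom 24: O, bond orders sum to 2 (valence 2) → 0 H
Totals → C:18, H:15, N:1, O:5.

C18H15NO5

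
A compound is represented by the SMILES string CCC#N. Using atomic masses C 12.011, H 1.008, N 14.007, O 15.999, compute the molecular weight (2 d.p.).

55.08 g/mol

First, the molecular formula is C3H5N (counting implicit H from valence).
  C: 3 × 12.011 = 36.033
  H: 5 × 1.008 = 5.040
  N: 1 × 14.007 = 14.007
Sum: 3×12.011 + 5×1.008 + 1×14.007 = 55.080 → 55.08 g/mol.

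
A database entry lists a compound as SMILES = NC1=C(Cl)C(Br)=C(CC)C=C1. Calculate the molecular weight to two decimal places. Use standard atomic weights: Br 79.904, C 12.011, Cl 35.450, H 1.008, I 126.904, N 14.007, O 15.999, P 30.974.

234.52 g/mol

First, the molecular formula is C8H9BrClN (counting implicit H from valence).
  Br: 1 × 79.904 = 79.904
  C: 8 × 12.011 = 96.088
  Cl: 1 × 35.450 = 35.450
  H: 9 × 1.008 = 9.072
  N: 1 × 14.007 = 14.007
Sum: 1×79.904 + 8×12.011 + 1×35.450 + 9×1.008 + 1×14.007 = 234.521 → 234.52 g/mol.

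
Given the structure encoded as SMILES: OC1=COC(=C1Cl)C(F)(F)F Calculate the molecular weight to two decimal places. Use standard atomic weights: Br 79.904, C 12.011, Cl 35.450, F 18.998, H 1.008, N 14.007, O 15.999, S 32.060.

First, the molecular formula is C5H2ClF3O2 (counting implicit H from valence).
  C: 5 × 12.011 = 60.055
  Cl: 1 × 35.450 = 35.450
  F: 3 × 18.998 = 56.994
  H: 2 × 1.008 = 2.016
  O: 2 × 15.999 = 31.998
Sum: 5×12.011 + 1×35.450 + 3×18.998 + 2×1.008 + 2×15.999 = 186.513 → 186.51 g/mol.

186.51 g/mol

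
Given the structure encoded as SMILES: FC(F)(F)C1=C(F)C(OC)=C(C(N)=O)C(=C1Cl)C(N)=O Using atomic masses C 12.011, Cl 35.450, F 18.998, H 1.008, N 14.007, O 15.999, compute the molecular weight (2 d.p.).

First, the molecular formula is C10H7ClF4N2O3 (counting implicit H from valence).
  C: 10 × 12.011 = 120.110
  Cl: 1 × 35.450 = 35.450
  F: 4 × 18.998 = 75.992
  H: 7 × 1.008 = 7.056
  N: 2 × 14.007 = 28.014
  O: 3 × 15.999 = 47.997
Sum: 10×12.011 + 1×35.450 + 4×18.998 + 7×1.008 + 2×14.007 + 3×15.999 = 314.619 → 314.62 g/mol.

314.62 g/mol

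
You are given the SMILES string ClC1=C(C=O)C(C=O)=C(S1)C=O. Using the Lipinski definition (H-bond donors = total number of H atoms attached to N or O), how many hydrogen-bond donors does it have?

0

Donors: find every N or O and count the H atoms it carries.
  atom 5 (O): bond orders sum to 2 → 0 H
  atom 8 (O): bond orders sum to 2 → 0 H
  atom 12 (O): bond orders sum to 2 → 0 H
Lipinski HBD = 0.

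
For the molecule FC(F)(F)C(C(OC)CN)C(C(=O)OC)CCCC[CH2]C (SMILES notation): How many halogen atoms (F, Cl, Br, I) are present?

Halogen atoms appear at heavy-atom positions 1, 3, 4 (3×F).
Other groups present: 1 ester, 1 ether, 1 primary amine.
Halogen count: 3.

3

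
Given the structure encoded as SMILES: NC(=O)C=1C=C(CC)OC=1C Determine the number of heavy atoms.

Every atom symbol written in the SMILES (organic subset) is one heavy atom; implicit H are not written.
Heavy atoms by element → C:8, N:1, O:2.
Total: 11.

11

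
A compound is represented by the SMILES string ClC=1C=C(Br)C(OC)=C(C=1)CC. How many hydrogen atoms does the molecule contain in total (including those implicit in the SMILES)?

Walk through each heavy atom and fill implicit hydrogens from standard valence (C 4, N 3, O 2, S 2, halogen 1):
  atom 1: Cl (halogen, monovalent) → 0 H
  atom 2: C, bond orders sum to 4 (valence 4) → 0 H
  atom 3: C, bond orders sum to 3 (valence 4) → 1 H
  atom 4: C, bond orders sum to 4 (valence 4) → 0 H
  atom 5: Br (halogen, monovalent) → 0 H
  atom 6: C, bond orders sum to 4 (valence 4) → 0 H
  atom 7: O, bond orders sum to 2 (valence 2) → 0 H
  atom 8: C, bond orders sum to 1 (valence 4) → 3 H
  atom 9: C, bond orders sum to 4 (valence 4) → 0 H
  atom 10: C, bond orders sum to 3 (valence 4) → 1 H
  atom 11: C, bond orders sum to 2 (valence 4) → 2 H
  atom 12: C, bond orders sum to 1 (valence 4) → 3 H
Total hydrogens: 10.

10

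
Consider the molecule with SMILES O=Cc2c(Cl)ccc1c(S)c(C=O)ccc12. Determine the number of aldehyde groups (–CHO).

2

The aldehyde motif appears at heavy-atom positions 2, 12 in the SMILES.
Other groups present: 1 thiol.
Aldehyde count: 2.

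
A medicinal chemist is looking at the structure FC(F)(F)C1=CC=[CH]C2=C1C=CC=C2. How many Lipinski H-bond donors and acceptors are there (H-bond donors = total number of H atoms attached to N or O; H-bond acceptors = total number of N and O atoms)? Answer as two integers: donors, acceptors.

Donors: find every N or O and count the H atoms it carries.
  (no N or O atoms present)
Lipinski HBD = 0.
Acceptors: N atoms = 0, O atoms = 0 → HBA = 0.

0, 0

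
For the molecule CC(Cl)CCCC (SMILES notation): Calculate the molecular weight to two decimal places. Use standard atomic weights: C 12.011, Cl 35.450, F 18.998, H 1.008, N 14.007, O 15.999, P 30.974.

First, the molecular formula is C6H13Cl (counting implicit H from valence).
  C: 6 × 12.011 = 72.066
  Cl: 1 × 35.450 = 35.450
  H: 13 × 1.008 = 13.104
Sum: 6×12.011 + 1×35.450 + 13×1.008 = 120.620 → 120.62 g/mol.

120.62 g/mol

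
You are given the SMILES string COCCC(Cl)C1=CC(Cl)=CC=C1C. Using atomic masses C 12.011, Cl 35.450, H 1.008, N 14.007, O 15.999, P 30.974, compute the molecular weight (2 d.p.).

First, the molecular formula is C11H14Cl2O (counting implicit H from valence).
  C: 11 × 12.011 = 132.121
  Cl: 2 × 35.450 = 70.900
  H: 14 × 1.008 = 14.112
  O: 1 × 15.999 = 15.999
Sum: 11×12.011 + 2×35.450 + 14×1.008 + 1×15.999 = 233.132 → 233.13 g/mol.

233.13 g/mol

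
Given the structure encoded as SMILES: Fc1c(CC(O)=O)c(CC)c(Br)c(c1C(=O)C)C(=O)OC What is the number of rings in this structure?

In SMILES, each pair of matching ring-closure digits denotes one ring-closing bond; the number of such bonds equals the number of independent rings.
Ring-closure bonds here: 1.

1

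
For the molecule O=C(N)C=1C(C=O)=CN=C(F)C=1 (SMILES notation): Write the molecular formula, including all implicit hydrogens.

C7H5FN2O2

Walk through each heavy atom and fill implicit hydrogens from standard valence (C 4, N 3, O 2, S 2, halogen 1):
  atom 1: O, bond orders sum to 2 (valence 2) → 0 H
  atom 2: C, bond orders sum to 4 (valence 4) → 0 H
  atom 3: N, bond orders sum to 1 (valence 3) → 2 H
  atom 4: C, bond orders sum to 4 (valence 4) → 0 H
  atom 5: C, bond orders sum to 4 (valence 4) → 0 H
  atom 6: C, bond orders sum to 3 (valence 4) → 1 H
  atom 7: O, bond orders sum to 2 (valence 2) → 0 H
  atom 8: C, bond orders sum to 3 (valence 4) → 1 H
  atom 9: N, bond orders sum to 3 (valence 3) → 0 H
  atom 10: C, bond orders sum to 4 (valence 4) → 0 H
  atom 11: F (halogen, monovalent) → 0 H
  atom 12: C, bond orders sum to 3 (valence 4) → 1 H
Totals → C:7, H:5, F:1, N:2, O:2.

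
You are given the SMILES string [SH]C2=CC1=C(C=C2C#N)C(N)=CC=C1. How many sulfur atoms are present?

Scan the SMILES for S atoms (remember two-letter symbols like Cl and Br are single atoms).
Sulfur count: 1.

1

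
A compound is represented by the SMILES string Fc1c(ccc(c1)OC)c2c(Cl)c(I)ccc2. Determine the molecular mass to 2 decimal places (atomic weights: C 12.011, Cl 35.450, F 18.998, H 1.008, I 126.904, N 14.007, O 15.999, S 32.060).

362.57 g/mol

First, the molecular formula is C13H9ClFIO (counting implicit H from valence).
  C: 13 × 12.011 = 156.143
  Cl: 1 × 35.450 = 35.450
  F: 1 × 18.998 = 18.998
  H: 9 × 1.008 = 9.072
  I: 1 × 126.904 = 126.904
  O: 1 × 15.999 = 15.999
Sum: 13×12.011 + 1×35.450 + 1×18.998 + 9×1.008 + 1×126.904 + 1×15.999 = 362.566 → 362.57 g/mol.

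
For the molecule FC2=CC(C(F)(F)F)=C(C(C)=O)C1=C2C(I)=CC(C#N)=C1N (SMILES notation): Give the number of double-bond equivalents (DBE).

10

Molecular formula: C14H7F4IN2O.
DoU = (2C + 2 + N − H − X) / 2, where X is the halogen count and O/S are ignored.
    = (2·14 + 2 + 2 − 7 − 5) / 2 = 20 / 2 = 10.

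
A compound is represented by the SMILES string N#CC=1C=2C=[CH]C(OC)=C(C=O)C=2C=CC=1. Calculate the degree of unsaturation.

10

Degree of unsaturation = (number of rings) + (number of π bonds).
Ring closures in the SMILES: 2.
π bonds: 6 double bonds (each 1 DoU), 1 triple bond (each 2 DoU) → 8 DoU from unsaturation.
Total DoU = 2 + 8 = 10.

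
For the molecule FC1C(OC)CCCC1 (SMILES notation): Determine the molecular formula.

C7H13FO

Walk through each heavy atom and fill implicit hydrogens from standard valence (C 4, N 3, O 2, S 2, halogen 1):
  atom 1: F (halogen, monovalent) → 0 H
  atom 2: C, bond orders sum to 3 (valence 4) → 1 H
  atom 3: C, bond orders sum to 3 (valence 4) → 1 H
  atom 4: O, bond orders sum to 2 (valence 2) → 0 H
  atom 5: C, bond orders sum to 1 (valence 4) → 3 H
  atom 6: C, bond orders sum to 2 (valence 4) → 2 H
  atom 7: C, bond orders sum to 2 (valence 4) → 2 H
  atom 8: C, bond orders sum to 2 (valence 4) → 2 H
  atom 9: C, bond orders sum to 2 (valence 4) → 2 H
Totals → C:7, H:13, F:1, O:1.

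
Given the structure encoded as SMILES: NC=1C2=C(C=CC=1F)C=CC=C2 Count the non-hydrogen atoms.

12

Every atom symbol written in the SMILES (organic subset) is one heavy atom; implicit H are not written.
Heavy atoms by element → C:10, F:1, N:1.
Total: 12.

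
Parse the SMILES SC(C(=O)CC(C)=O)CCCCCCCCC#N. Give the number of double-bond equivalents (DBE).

4

Molecular formula: C14H23NO2S.
DoU = (2C + 2 + N − H − X) / 2, where X is the halogen count and O/S are ignored.
    = (2·14 + 2 + 1 − 23 − 0) / 2 = 8 / 2 = 4.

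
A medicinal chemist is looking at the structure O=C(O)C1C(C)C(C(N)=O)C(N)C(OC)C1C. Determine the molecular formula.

C11H20N2O4

Walk through each heavy atom and fill implicit hydrogens from standard valence (C 4, N 3, O 2, S 2, halogen 1):
  atom 1: O, bond orders sum to 2 (valence 2) → 0 H
  atom 2: C, bond orders sum to 4 (valence 4) → 0 H
  atom 3: O, bond orders sum to 1 (valence 2) → 1 H
  atom 4: C, bond orders sum to 3 (valence 4) → 1 H
  atom 5: C, bond orders sum to 3 (valence 4) → 1 H
  atom 6: C, bond orders sum to 1 (valence 4) → 3 H
  atom 7: C, bond orders sum to 3 (valence 4) → 1 H
  atom 8: C, bond orders sum to 4 (valence 4) → 0 H
  atom 9: N, bond orders sum to 1 (valence 3) → 2 H
  atom 10: O, bond orders sum to 2 (valence 2) → 0 H
  atom 11: C, bond orders sum to 3 (valence 4) → 1 H
  atom 12: N, bond orders sum to 1 (valence 3) → 2 H
  atom 13: C, bond orders sum to 3 (valence 4) → 1 H
  atom 14: O, bond orders sum to 2 (valence 2) → 0 H
  atom 15: C, bond orders sum to 1 (valence 4) → 3 H
  atom 16: C, bond orders sum to 3 (valence 4) → 1 H
  atom 17: C, bond orders sum to 1 (valence 4) → 3 H
Totals → C:11, H:20, N:2, O:4.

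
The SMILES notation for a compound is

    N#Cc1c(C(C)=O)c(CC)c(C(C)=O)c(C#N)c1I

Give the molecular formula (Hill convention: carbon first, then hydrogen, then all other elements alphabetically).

Walk through each heavy atom and fill implicit hydrogens from standard valence (C 4, N 3, O 2, S 2, halogen 1); for lowercase aromatic atoms, an aromatic c carries 1 H when it has two neighbours and 0 H with three, and aromatic n carries 0 H:
  atom 1: N, bond orders sum to 3 (valence 3) → 0 H
  atom 2: C, bond orders sum to 4 (valence 4) → 0 H
  atom 3: aromatic c, 3 neighbours → 0 H
  atom 4: aromatic c, 3 neighbours → 0 H
  atom 5: C, bond orders sum to 4 (valence 4) → 0 H
  atom 6: C, bond orders sum to 1 (valence 4) → 3 H
  atom 7: O, bond orders sum to 2 (valence 2) → 0 H
  atom 8: aromatic c, 3 neighbours → 0 H
  atom 9: C, bond orders sum to 2 (valence 4) → 2 H
  atom 10: C, bond orders sum to 1 (valence 4) → 3 H
  atom 11: aromatic c, 3 neighbours → 0 H
  atom 12: C, bond orders sum to 4 (valence 4) → 0 H
  atom 13: C, bond orders sum to 1 (valence 4) → 3 H
  atom 14: O, bond orders sum to 2 (valence 2) → 0 H
  atom 15: aromatic c, 3 neighbours → 0 H
  atom 16: C, bond orders sum to 4 (valence 4) → 0 H
  atom 17: N, bond orders sum to 3 (valence 3) → 0 H
  atom 18: aromatic c, 3 neighbours → 0 H
  atom 19: I (halogen, monovalent) → 0 H
Totals → C:14, H:11, I:1, N:2, O:2.
In Hill order: C14H11IN2O2.

C14H11IN2O2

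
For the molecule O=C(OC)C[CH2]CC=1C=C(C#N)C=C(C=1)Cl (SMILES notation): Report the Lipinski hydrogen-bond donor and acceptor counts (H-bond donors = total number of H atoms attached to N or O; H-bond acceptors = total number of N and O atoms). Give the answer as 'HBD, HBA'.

0, 3

Donors: find every N or O and count the H atoms it carries.
  atom 1 (O): bond orders sum to 2 → 0 H
  atom 3 (O): bond orders sum to 2 → 0 H
  atom 12 (N): bond orders sum to 3 → 0 H
Lipinski HBD = 0.
Acceptors: N atoms = 1, O atoms = 2 → HBA = 3.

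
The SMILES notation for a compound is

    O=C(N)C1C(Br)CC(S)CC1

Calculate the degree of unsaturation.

Molecular formula: C7H12BrNOS.
DoU = (2C + 2 + N − H − X) / 2, where X is the halogen count and O/S are ignored.
    = (2·7 + 2 + 1 − 12 − 1) / 2 = 4 / 2 = 2.

2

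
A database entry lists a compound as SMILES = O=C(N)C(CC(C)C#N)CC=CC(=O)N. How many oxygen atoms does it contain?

Scan the SMILES for O atoms (remember two-letter symbols like Cl and Br are single atoms).
Oxygen count: 2.

2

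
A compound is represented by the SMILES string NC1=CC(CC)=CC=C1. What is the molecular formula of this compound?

C8H11N

Walk through each heavy atom and fill implicit hydrogens from standard valence (C 4, N 3, O 2, S 2, halogen 1):
  atom 1: N, bond orders sum to 1 (valence 3) → 2 H
  atom 2: C, bond orders sum to 4 (valence 4) → 0 H
  atom 3: C, bond orders sum to 3 (valence 4) → 1 H
  atom 4: C, bond orders sum to 4 (valence 4) → 0 H
  atom 5: C, bond orders sum to 2 (valence 4) → 2 H
  atom 6: C, bond orders sum to 1 (valence 4) → 3 H
  atom 7: C, bond orders sum to 3 (valence 4) → 1 H
  atom 8: C, bond orders sum to 3 (valence 4) → 1 H
  atom 9: C, bond orders sum to 3 (valence 4) → 1 H
Totals → C:8, H:11, N:1.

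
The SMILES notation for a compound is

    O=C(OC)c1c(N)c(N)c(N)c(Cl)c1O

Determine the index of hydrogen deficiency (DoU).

Molecular formula: C8H10ClN3O3.
DoU = (2C + 2 + N − H − X) / 2, where X is the halogen count and O/S are ignored.
    = (2·8 + 2 + 3 − 10 − 1) / 2 = 10 / 2 = 5.

5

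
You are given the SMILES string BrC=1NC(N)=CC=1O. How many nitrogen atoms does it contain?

2

Scan the SMILES for N atoms (remember two-letter symbols like Cl and Br are single atoms).
Nitrogen count: 2.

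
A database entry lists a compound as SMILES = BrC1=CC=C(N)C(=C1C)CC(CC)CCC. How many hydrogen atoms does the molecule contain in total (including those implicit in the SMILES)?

22

Walk through each heavy atom and fill implicit hydrogens from standard valence (C 4, N 3, O 2, S 2, halogen 1):
  atom 1: Br (halogen, monovalent) → 0 H
  atom 2: C, bond orders sum to 4 (valence 4) → 0 H
  atom 3: C, bond orders sum to 3 (valence 4) → 1 H
  atom 4: C, bond orders sum to 3 (valence 4) → 1 H
  atom 5: C, bond orders sum to 4 (valence 4) → 0 H
  atom 6: N, bond orders sum to 1 (valence 3) → 2 H
  atom 7: C, bond orders sum to 4 (valence 4) → 0 H
  atom 8: C, bond orders sum to 4 (valence 4) → 0 H
  atom 9: C, bond orders sum to 1 (valence 4) → 3 H
  atom 10: C, bond orders sum to 2 (valence 4) → 2 H
  atom 11: C, bond orders sum to 3 (valence 4) → 1 H
  atom 12: C, bond orders sum to 2 (valence 4) → 2 H
  atom 13: C, bond orders sum to 1 (valence 4) → 3 H
  atom 14: C, bond orders sum to 2 (valence 4) → 2 H
  atom 15: C, bond orders sum to 2 (valence 4) → 2 H
  atom 16: C, bond orders sum to 1 (valence 4) → 3 H
Total hydrogens: 22.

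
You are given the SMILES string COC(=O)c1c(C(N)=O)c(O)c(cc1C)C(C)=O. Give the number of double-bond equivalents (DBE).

Molecular formula: C12H13NO5.
DoU = (2C + 2 + N − H − X) / 2, where X is the halogen count and O/S are ignored.
    = (2·12 + 2 + 1 − 13 − 0) / 2 = 14 / 2 = 7.

7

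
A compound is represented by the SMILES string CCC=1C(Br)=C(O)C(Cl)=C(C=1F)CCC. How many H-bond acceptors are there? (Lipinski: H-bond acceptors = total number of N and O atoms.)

N atoms: 0; O atoms: 1.
Lipinski HBA = 0 + 1 = 1.

1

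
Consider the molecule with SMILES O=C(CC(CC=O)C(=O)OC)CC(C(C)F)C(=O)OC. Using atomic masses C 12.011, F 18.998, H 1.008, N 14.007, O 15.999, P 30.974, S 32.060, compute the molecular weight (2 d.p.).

290.29 g/mol

First, the molecular formula is C13H19FO6 (counting implicit H from valence).
  C: 13 × 12.011 = 156.143
  F: 1 × 18.998 = 18.998
  H: 19 × 1.008 = 19.152
  O: 6 × 15.999 = 95.994
Sum: 13×12.011 + 1×18.998 + 19×1.008 + 6×15.999 = 290.287 → 290.29 g/mol.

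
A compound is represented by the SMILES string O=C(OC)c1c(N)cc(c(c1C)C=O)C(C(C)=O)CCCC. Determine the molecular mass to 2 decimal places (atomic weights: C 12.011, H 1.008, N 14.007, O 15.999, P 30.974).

305.37 g/mol

First, the molecular formula is C17H23NO4 (counting implicit H from valence).
  C: 17 × 12.011 = 204.187
  H: 23 × 1.008 = 23.184
  N: 1 × 14.007 = 14.007
  O: 4 × 15.999 = 63.996
Sum: 17×12.011 + 23×1.008 + 1×14.007 + 4×15.999 = 305.374 → 305.37 g/mol.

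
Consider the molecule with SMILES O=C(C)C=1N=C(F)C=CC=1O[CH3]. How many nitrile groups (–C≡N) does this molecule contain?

Scan the SMILES for the nitrile motif — none present.
Groups that are present: 1 ether, 1 ketone.

0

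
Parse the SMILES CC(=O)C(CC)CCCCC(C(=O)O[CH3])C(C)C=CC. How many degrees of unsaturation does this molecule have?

Degree of unsaturation = (number of rings) + (number of π bonds).
Ring closures in the SMILES: 0.
π bonds: 3 double bonds (each 1 DoU) → 3 DoU from unsaturation.
Total DoU = 0 + 3 = 3.

3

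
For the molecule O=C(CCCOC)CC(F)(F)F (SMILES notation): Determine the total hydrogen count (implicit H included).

11

Walk through each heavy atom and fill implicit hydrogens from standard valence (C 4, N 3, O 2, S 2, halogen 1):
  atom 1: O, bond orders sum to 2 (valence 2) → 0 H
  atom 2: C, bond orders sum to 4 (valence 4) → 0 H
  atom 3: C, bond orders sum to 2 (valence 4) → 2 H
  atom 4: C, bond orders sum to 2 (valence 4) → 2 H
  atom 5: C, bond orders sum to 2 (valence 4) → 2 H
  atom 6: O, bond orders sum to 2 (valence 2) → 0 H
  atom 7: C, bond orders sum to 1 (valence 4) → 3 H
  atom 8: C, bond orders sum to 2 (valence 4) → 2 H
  atom 9: C, bond orders sum to 4 (valence 4) → 0 H
  atom 10: F (halogen, monovalent) → 0 H
  atom 11: F (halogen, monovalent) → 0 H
  atom 12: F (halogen, monovalent) → 0 H
Total hydrogens: 11.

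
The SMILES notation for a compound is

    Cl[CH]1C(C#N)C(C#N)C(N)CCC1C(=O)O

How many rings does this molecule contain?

1

In SMILES, each pair of matching ring-closure digits denotes one ring-closing bond; the number of such bonds equals the number of independent rings.
Ring-closure bonds here: 1.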